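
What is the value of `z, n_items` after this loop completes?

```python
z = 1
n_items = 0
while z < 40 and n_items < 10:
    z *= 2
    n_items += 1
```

Double until >= 40 or 10 iterations
`z, n_items` takes the values: (1, 0) → (2, 0) → (2, 1) → (4, 1) → (4, 2) → (8, 2) → (8, 3) → (16, 3) → (16, 4) → (32, 4) → (32, 5) → (64, 5) → (64, 6)

Answer: 64, 6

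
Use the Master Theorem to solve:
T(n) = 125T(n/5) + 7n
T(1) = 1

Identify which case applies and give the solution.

a=125, b=5, f(n)=7n. log_5(125) = 3. Since c=1 < 3, Case 1 applies: T(n) = Θ(n^log_b(a)) = O(n^3).

Answer: O(n^3) - Case 1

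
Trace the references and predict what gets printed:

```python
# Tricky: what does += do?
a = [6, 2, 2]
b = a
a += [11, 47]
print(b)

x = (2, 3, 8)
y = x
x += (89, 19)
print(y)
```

Key concept: += behavior differs for mutable vs immutable.
Step by step:
`a = [6, 2, 2]` → a = [6, 2, 2]
`b = a` → b = [6, 2, 2] (same object as a)
`a += [11, 47]` → a = [6, 2, 2, 11, 47] (same object as b); b = [6, 2, 2, 11, 47] (same object as a)
`print(b)` → prints [6, 2, 2, 11, 47]
`x = (2, 3, 8)` → x = (2, 3, 8)
`y = x` → y = (2, 3, 8)
`x += (89, 19)` → x = (2, 3, 8, 89, 19)
`print(y)` → prints (2, 3, 8)

Answer:
[6, 2, 2, 11, 47]
(2, 3, 8)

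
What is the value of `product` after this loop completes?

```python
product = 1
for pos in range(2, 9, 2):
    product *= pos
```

Product of even numbers 2 to 8
`product` takes the values: 1 → 2 → 8 → 48 → 384

Answer: 384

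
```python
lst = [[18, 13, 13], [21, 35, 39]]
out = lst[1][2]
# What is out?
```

Trace:
`lst = [[18, 13, 13], [21, 35, 39]]` → lst = [[18, 13, 13], [21, 35, 39]]
`out = lst[1][2]` → out = 39
So out = 39

Answer: 39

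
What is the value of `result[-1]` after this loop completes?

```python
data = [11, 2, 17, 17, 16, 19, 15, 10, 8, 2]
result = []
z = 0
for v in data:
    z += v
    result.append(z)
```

Cumulative sum ends at 117
`result` takes the values: [] → [11] → [11, 13] → [11, 13, 30] → [11, 13, 30, 47] → [11, 13, 30, 47, 63] → [11, 13, 30, 47, 63, 82] → [11, 13, 30, 47, 63, 82, 97] → [11, 13, 30, 47, 63, 82, 97, 107] → [11, 13, 30, 47, 63, 82, 97, 107, 115] → [11, 13, 30, 47, 63, 82, 97, 107, 115, 117]
So `result[-1]` = 117

Answer: 117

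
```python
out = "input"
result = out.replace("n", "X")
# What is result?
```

Trace:
`out = "input"` → out = 'input'
`result = out.replace("n", "X")` → result = 'iXput'
So result = 'iXput'

Answer: 'iXput'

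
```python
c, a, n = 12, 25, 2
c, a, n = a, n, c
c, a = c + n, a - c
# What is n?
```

Trace:
`c, a, n = 12, 25, 2` → c = 12; a = 25; n = 2
`c, a, n = a, n, c` → c = 25; a = 2; n = 12
`c, a = c + n, a - c` → c = 37; a = -23
So n = 12

Answer: 12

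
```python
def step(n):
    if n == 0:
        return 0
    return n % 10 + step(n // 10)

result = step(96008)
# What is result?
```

Sum of digits of 96008: 8 + 0 + 0 + 6 + 9 = 23

Answer: 23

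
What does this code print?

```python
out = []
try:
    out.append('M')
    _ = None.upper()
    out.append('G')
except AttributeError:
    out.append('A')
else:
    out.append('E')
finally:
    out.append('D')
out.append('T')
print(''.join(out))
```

Execution trace: 'M' (try body) → 'A' (except AttributeError) → 'D' (finally) → 'T' (after the try/except). Output: MADT

Answer: MADT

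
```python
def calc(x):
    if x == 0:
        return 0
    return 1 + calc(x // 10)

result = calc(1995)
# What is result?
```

Count of digits of 1995: 4

Answer: 4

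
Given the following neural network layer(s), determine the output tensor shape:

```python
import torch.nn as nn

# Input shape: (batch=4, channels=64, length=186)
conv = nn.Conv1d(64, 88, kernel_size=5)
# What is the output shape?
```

Input: (4, 64, 186) -> Output: (4, 88, 182)

Answer: (4, 88, 182)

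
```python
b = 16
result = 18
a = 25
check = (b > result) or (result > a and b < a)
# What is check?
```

Trace:
`b = 16` → b = 16
`result = 18` → result = 18
`a = 25` → a = 25
`check = (b > result) or (result > a and b < a)` → check = False
So check = False

Answer: False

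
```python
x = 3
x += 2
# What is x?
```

Trace:
`x = 3` → x = 3
`x += 2` → x = 5
So x = 5

Answer: 5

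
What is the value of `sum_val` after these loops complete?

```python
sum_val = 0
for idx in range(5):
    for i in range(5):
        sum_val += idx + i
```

Sum of all idx+i for idx,i in 5x5
`sum_val` takes the values: 0 → 1 → 3 → 6 → 10 → 11 → 13 → 16 → 20 → 25 → 27 → 30 → 34 → 39 → 45 → 48 → 52 → 57 → 63 → 70 → 74 → 79 → 85 → 92 → 100

Answer: 100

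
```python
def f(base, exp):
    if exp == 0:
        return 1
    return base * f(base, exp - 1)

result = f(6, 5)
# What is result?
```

f(6, 5) = 6 * 6 * 6 * 6 * 6 = 7776

Answer: 7776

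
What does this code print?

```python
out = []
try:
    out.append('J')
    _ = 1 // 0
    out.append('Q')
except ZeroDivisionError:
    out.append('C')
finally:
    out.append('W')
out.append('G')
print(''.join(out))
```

Execution trace: 'J' (try body) → 'C' (except ZeroDivisionError) → 'W' (finally) → 'G' (after the try/except). Output: JCWG

Answer: JCWG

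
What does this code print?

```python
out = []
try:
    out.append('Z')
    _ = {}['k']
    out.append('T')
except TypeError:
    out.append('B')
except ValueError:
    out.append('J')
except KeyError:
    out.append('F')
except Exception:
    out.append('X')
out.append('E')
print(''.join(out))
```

Execution trace: 'Z' (try body) → 'F' (except KeyError) → 'E' (after the try/except). Output: ZFE

Answer: ZFE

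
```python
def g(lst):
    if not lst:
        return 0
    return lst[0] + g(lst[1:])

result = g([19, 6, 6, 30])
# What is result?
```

19 + 6 + 6 + 30 + 0 = 61

Answer: 61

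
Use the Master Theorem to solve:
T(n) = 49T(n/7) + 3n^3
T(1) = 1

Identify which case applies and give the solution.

a=49, b=7, f(n)=3n^3. log_7(49) = 2. Since c=3 > 2 and the regularity condition holds (49(n/7)^3 = (49/7^3)n^3 with 49/7^3 < 1), Case 3 applies: T(n) = Θ(f(n)) = O(n^3).

Answer: O(n^3) - Case 3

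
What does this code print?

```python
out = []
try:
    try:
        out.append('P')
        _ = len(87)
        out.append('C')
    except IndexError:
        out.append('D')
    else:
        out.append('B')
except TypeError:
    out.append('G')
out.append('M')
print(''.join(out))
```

Execution trace: 'P' (try body) → 'G' (outer except TypeError) → 'M' (after the try/except). Output: PGM

Answer: PGM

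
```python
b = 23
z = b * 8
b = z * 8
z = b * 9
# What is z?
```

Trace:
`b = 23` → b = 23
`z = b * 8` → z = 184
`b = z * 8` → b = 1472
`z = b * 9` → z = 13248
So z = 13248

Answer: 13248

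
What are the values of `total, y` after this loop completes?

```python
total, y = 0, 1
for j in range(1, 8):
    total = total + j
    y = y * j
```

Sum and factorial of 1 to 7
`total, y` takes the values: (0, 1) → (1, 1) → (3, 1) → (3, 2) → (6, 2) → (6, 6) → (10, 6) → (10, 24) → (15, 24) → (15, 120) → (21, 120) → (21, 720) → (28, 720) → (28, 5040)

Answer: 28, 5040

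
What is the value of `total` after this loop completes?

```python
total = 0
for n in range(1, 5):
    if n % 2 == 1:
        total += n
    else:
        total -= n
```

Add odd, subtract even
`total` takes the values: 0 → 1 → -1 → 2 → -2

Answer: -2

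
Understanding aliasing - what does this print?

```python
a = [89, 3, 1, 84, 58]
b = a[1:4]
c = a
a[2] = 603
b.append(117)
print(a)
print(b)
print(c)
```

Key concept: slice vs alias.
Step by step:
`a = [89, 3, 1, 84, 58]` → a = [89, 3, 1, 84, 58]
`b = a[1:4]` → b = [3, 1, 84]
`c = a` → c = [89, 3, 1, 84, 58] (same object as a)
`a[2] = 603` → a = [89, 3, 603, 84, 58] (same object as c); c = [89, 3, 603, 84, 58] (same object as a)
`b.append(117)` → b = [3, 1, 84, 117]
`print(a)` → prints [89, 3, 603, 84, 58]
`print(b)` → prints [3, 1, 84, 117]
`print(c)` → prints [89, 3, 603, 84, 58]

Answer:
[89, 3, 603, 84, 58]
[3, 1, 84, 117]
[89, 3, 603, 84, 58]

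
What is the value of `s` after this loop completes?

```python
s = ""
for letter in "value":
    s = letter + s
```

Reverse 'value'
`s` takes the values: "" → "v" → "av" → "lav" → "ulav" → "eulav"

Answer: "eulav"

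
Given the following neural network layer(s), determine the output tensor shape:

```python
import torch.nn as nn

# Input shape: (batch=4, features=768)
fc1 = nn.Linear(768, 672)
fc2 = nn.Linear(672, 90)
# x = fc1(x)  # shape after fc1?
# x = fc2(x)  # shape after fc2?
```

Input: (4, 768) -> after fc1: (4, 672) -> Output: (4, 90)

Answer: (4, 90)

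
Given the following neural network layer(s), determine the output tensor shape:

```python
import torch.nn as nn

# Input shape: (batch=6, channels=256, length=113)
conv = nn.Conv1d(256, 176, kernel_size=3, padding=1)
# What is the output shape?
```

Input: (6, 256, 113) -> Output: (6, 176, 113)

Answer: (6, 176, 113)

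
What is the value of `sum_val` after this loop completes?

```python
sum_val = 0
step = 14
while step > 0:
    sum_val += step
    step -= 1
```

Sum 14 down to 1
`sum_val` takes the values: 0 → 14 → 27 → 39 → 50 → 60 → 69 → 77 → 84 → 90 → 95 → 99 → 102 → 104 → 105

Answer: 105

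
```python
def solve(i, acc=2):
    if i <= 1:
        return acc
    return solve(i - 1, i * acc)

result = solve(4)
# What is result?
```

Accumulator trace (n, acc): (4, 2) -> (3, 8) -> (2, 24) -> (1, 48) -> return 48

Answer: 48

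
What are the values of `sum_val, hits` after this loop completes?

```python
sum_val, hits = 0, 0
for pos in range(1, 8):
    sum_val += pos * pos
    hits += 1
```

Sum of squares and count
`sum_val, hits` takes the values: (0, 0) → (1, 0) → (1, 1) → (5, 1) → (5, 2) → (14, 2) → (14, 3) → (30, 3) → (30, 4) → (55, 4) → (55, 5) → (91, 5) → (91, 6) → (140, 6) → (140, 7)

Answer: 140, 7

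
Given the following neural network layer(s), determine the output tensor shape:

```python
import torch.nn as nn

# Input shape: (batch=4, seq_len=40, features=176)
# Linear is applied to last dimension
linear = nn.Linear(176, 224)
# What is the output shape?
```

Input: (4, 40, 176) -> Output: (4, 40, 224)

Answer: (4, 40, 224)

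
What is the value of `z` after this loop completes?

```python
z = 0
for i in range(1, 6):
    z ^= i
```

XOR of 1 to 5
`z` takes the values: 0 → 1 → 3 → 0 → 4 → 1

Answer: 1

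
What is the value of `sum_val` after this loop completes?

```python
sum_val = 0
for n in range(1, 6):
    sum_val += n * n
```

Sum of squares 1² to 5² = 55
`sum_val` takes the values: 0 → 1 → 5 → 14 → 30 → 55

Answer: 55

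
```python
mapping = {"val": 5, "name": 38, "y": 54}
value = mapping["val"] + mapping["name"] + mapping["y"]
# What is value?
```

Trace:
`mapping = {"val": 5, "name": 38, "y": 54}` → mapping = {'val': 5, 'name': 38, 'y': 54}
`value = mapping["val"] + mapping["name"] + mapping["y"]` → value = 97
So value = 97

Answer: 97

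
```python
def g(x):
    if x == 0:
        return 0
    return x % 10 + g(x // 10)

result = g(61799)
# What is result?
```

Sum of digits of 61799: 9 + 9 + 7 + 1 + 6 = 32

Answer: 32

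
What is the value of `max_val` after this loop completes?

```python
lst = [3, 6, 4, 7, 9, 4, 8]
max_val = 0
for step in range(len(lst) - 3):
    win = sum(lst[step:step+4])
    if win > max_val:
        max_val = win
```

Max sum of 4-element window in [3, 6, 4, 7, 9, 4, 8]
`max_val` takes the values: 0 → 20 → 26 → 28

Answer: 28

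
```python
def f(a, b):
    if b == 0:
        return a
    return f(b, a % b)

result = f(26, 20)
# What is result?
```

f(26, 20) -> f(20, 6) -> f(6, 2) -> f(2, 0) -> 2

Answer: 2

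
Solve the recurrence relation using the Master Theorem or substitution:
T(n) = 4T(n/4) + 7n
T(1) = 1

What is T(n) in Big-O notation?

By Master Theorem: a=4, b=4, f(n)=7n. Since log_4(4) = 1 and f(n) = Θ(n^1), Case 2 applies. T(n) = O(n log n).

Answer: O(n log n)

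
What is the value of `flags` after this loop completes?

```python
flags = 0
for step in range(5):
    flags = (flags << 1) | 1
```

Build 5 consecutive 1-bits: 0b11111
`flags` takes the values: 0 → 1 → 3 → 7 → 15 → 31

Answer: 31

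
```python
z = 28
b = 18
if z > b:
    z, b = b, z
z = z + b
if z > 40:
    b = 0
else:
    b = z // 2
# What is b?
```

Trace:
`z = 28` → z = 28
`b = 18` → b = 18
`if z > b: ...` → z > b is True → z = 18; b = 28
`z = z + b` → z = 46
`if z > 40: ...` → z > 40 is True → b = 0
So b = 0

Answer: 0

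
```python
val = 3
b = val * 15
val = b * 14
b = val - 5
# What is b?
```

Trace:
`val = 3` → val = 3
`b = val * 15` → b = 45
`val = b * 14` → val = 630
`b = val - 5` → b = 625
So b = 625

Answer: 625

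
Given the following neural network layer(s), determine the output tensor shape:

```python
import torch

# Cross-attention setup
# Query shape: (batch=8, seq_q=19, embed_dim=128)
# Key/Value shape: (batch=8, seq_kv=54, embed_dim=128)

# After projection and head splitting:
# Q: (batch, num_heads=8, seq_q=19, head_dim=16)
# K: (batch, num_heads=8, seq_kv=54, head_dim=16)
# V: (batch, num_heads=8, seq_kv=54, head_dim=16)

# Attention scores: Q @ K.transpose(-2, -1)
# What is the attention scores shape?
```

Input: (8, 19, 128) -> Output: (8, 8, 19, 54)

Answer: (8, 8, 19, 54)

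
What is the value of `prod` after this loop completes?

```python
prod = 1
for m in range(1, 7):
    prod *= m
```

6! = 720
`prod` takes the values: 1 → 2 → 6 → 24 → 120 → 720

Answer: 720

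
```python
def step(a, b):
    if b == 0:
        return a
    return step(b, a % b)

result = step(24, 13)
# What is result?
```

step(24, 13) -> step(13, 11) -> step(11, 2) -> step(2, 1) -> step(1, 0) -> 1

Answer: 1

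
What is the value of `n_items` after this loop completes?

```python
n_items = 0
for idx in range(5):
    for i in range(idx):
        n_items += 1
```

Triangle number: 0+1+2+...+4
`n_items` takes the values: 0 → 1 → 2 → 3 → 4 → 5 → 6 → 7 → 8 → 9 → 10

Answer: 10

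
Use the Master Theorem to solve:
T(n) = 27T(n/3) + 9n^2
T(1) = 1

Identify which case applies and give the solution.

a=27, b=3, f(n)=9n^2. log_3(27) = 3. Since c=2 < 3, Case 1 applies: T(n) = Θ(n^log_b(a)) = O(n^3).

Answer: O(n^3) - Case 1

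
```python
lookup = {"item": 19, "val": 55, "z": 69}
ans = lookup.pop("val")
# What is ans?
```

Trace:
`lookup = {"item": 19, "val": 55, "z": 69}` → lookup = {'item': 19, 'val': 55, 'z': 69}
`ans = lookup.pop("val")` → lookup = {'item': 19, 'z': 69}; ans = 55
So ans = 55

Answer: 55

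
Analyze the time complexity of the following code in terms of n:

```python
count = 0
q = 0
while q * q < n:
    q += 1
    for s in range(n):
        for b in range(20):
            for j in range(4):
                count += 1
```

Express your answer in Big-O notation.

Each loop level contributes: √n × n × 1 × 1. Multiplying the contributions gives O(n√n).

Answer: O(n√n)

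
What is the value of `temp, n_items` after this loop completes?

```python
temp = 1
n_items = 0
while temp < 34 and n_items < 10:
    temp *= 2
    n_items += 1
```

Double until >= 34 or 10 iterations
`temp, n_items` takes the values: (1, 0) → (2, 0) → (2, 1) → (4, 1) → (4, 2) → (8, 2) → (8, 3) → (16, 3) → (16, 4) → (32, 4) → (32, 5) → (64, 5) → (64, 6)

Answer: 64, 6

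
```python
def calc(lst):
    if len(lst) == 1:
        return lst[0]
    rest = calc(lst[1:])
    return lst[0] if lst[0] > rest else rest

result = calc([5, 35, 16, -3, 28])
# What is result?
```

Recursive max over [5, 35, 16, -3, 28] = 35

Answer: 35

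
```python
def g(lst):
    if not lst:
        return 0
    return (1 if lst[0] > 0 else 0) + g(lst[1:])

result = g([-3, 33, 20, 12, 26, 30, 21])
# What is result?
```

Count of positive elements in [-3, 33, 20, 12, 26, 30, 21] = 6

Answer: 6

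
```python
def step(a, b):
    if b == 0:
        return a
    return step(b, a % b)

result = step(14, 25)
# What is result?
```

step(14, 25) -> step(25, 14) -> step(14, 11) -> step(11, 3) -> step(3, 2) -> step(2, 1) -> step(1, 0) -> 1

Answer: 1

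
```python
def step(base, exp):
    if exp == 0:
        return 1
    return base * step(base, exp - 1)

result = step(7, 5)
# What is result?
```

step(7, 5) = 7 * 7 * 7 * 7 * 7 = 16807

Answer: 16807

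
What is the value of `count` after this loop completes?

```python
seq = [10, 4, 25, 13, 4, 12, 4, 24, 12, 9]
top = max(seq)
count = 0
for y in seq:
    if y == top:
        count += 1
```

Count of max value 25 in [10, 4, 25, 13, 4, 12, 4, 24, 12, 9]
`count` takes the values: 0 → 1

Answer: 1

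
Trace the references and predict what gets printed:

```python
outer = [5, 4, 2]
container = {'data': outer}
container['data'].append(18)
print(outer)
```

Key concept: dict holds reference to list.
Step by step:
`outer = [5, 4, 2]` → outer = [5, 4, 2]
`container = {'data': outer}` → container = {'data': [5, 4, 2]}
`container['data'].append(18)` → outer = [5, 4, 2, 18]; container = {'data': [5, 4, 2, 18]}
`print(outer)` → prints [5, 4, 2, 18]

Answer: [5, 4, 2, 18]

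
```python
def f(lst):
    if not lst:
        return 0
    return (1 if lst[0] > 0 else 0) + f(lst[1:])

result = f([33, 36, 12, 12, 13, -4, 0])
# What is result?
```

Count of positive elements in [33, 36, 12, 12, 13, -4, 0] = 5

Answer: 5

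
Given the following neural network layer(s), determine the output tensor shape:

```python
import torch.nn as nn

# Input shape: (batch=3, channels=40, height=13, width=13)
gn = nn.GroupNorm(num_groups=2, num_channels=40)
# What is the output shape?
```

Input: (3, 40, 13, 13) -> Output: (3, 40, 13, 13)

Answer: (3, 40, 13, 13)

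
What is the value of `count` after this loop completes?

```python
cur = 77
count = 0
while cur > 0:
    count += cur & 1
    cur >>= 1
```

Count set bits in 77 (binary: 0b1001101)
`count` takes the values: 0 → 1 → 2 → 3 → 4

Answer: 4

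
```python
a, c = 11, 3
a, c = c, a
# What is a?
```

Trace:
`a, c = 11, 3` → a = 11; c = 3
`a, c = c, a` → a = 3; c = 11
So a = 3

Answer: 3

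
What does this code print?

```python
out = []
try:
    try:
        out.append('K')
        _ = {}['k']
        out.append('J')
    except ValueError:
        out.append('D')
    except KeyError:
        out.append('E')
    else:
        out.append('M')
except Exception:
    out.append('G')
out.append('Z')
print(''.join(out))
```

Execution trace: 'K' (inner try body) → 'E' (inner except KeyError) → 'Z' (after the try/except). Output: KEZ

Answer: KEZ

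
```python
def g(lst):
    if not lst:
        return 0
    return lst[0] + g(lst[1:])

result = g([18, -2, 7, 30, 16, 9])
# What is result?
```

18 + (-2) + 7 + 30 + 16 + 9 + 0 = 78

Answer: 78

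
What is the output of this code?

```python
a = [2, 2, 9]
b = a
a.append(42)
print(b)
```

Key concept: basic list aliasing.
Step by step:
`a = [2, 2, 9]` → a = [2, 2, 9]
`b = a` → b = [2, 2, 9] (same object as a)
`a.append(42)` → a = [2, 2, 9, 42] (same object as b); b = [2, 2, 9, 42] (same object as a)
`print(b)` → prints [2, 2, 9, 42]

Answer: [2, 2, 9, 42]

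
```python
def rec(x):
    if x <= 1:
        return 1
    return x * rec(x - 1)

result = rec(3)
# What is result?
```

rec(3) = 3 * 2 * 1 = 6

Answer: 6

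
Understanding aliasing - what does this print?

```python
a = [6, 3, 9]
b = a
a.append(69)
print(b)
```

Key concept: basic list aliasing.
Step by step:
`a = [6, 3, 9]` → a = [6, 3, 9]
`b = a` → b = [6, 3, 9] (same object as a)
`a.append(69)` → a = [6, 3, 9, 69] (same object as b); b = [6, 3, 9, 69] (same object as a)
`print(b)` → prints [6, 3, 9, 69]

Answer: [6, 3, 9, 69]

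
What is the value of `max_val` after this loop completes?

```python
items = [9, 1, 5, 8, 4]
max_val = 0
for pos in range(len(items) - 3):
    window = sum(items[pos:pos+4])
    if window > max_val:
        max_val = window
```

Max sum of 4-element window in [9, 1, 5, 8, 4]
`max_val` takes the values: 0 → 23

Answer: 23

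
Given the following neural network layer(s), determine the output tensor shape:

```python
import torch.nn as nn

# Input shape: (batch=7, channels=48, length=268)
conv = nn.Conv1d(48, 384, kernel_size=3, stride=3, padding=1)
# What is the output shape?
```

Input: (7, 48, 268) -> Output: (7, 384, 90)

Answer: (7, 384, 90)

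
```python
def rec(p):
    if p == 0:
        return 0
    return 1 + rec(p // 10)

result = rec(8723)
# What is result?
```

Count of digits of 8723: 4

Answer: 4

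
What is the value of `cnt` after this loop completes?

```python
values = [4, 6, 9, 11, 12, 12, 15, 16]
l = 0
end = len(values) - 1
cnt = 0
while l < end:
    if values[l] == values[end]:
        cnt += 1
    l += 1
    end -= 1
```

Count matching pairs from ends
`cnt` takes the values: 0

Answer: 0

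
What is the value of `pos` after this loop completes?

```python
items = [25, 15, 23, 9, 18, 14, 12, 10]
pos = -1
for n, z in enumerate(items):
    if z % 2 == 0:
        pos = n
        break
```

First even number index in [25, 15, 23, 9, 18, 14, 12, 10]
`pos` takes the values: -1 → 4

Answer: 4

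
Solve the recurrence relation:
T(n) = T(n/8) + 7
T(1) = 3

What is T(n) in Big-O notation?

Each step divides n by 8 and adds 7. After log_8(n) steps we reach T(1)=3. So T(n) = 7·log_8(n) + 3 = O(log n).

Answer: O(log n)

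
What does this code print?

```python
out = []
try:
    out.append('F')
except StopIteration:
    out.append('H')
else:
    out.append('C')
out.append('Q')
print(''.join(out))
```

Execution trace: 'F' (try body, no exception) → 'C' (else) → 'Q' (after the try/except). Output: FCQ

Answer: FCQ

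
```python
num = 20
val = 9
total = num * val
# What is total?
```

Trace:
`num = 20` → num = 20
`val = 9` → val = 9
`total = num * val` → total = 180
So total = 180

Answer: 180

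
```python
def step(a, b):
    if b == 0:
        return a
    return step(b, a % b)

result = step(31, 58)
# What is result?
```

step(31, 58) -> step(58, 31) -> step(31, 27) -> step(27, 4) -> step(4, 3) -> step(3, 1) -> step(1, 0) -> 1

Answer: 1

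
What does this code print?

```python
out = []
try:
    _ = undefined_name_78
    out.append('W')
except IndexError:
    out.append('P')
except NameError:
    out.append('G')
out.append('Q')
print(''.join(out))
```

Execution trace: 'G' (except NameError) → 'Q' (after the try/except). Output: GQ

Answer: GQ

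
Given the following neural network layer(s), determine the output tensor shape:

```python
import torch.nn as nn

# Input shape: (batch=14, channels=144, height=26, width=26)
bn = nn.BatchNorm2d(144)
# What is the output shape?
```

Input: (14, 144, 26, 26) -> Output: (14, 144, 26, 26)

Answer: (14, 144, 26, 26)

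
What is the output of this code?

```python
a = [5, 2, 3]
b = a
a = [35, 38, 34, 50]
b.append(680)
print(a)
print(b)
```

Key concept: rebinding vs mutation: a is rebound to a new list, b still points at the original.
Step by step:
`a = [5, 2, 3]` → a = [5, 2, 3]
`b = a` → b = [5, 2, 3] (same object as a)
`a = [35, 38, 34, 50]` → a = [35, 38, 34, 50]
`b.append(680)` → b = [5, 2, 3, 680]
`print(a)` → prints [35, 38, 34, 50]
`print(b)` → prints [5, 2, 3, 680]

Answer:
[35, 38, 34, 50]
[5, 2, 3, 680]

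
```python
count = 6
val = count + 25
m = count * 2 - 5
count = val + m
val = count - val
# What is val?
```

Trace:
`count = 6` → count = 6
`val = count + 25` → val = 31
`m = count * 2 - 5` → m = 7
`count = val + m` → count = 38
`val = count - val` → val = 7
So val = 7

Answer: 7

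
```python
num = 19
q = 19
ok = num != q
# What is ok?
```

Trace:
`num = 19` → num = 19
`q = 19` → q = 19
`ok = num != q` → ok = False
So ok = False

Answer: False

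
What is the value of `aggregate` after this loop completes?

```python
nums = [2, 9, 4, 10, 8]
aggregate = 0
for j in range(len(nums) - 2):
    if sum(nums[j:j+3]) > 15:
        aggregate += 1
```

Count windows with sum > 15
`aggregate` takes the values: 0 → 1 → 2

Answer: 2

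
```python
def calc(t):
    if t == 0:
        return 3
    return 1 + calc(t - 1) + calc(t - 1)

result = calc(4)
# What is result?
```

calc(t) = 1 + 2·calc(t-1), calc(0)=3. Closed form: (3+1)·2^4 - 1 = 63.

Answer: 63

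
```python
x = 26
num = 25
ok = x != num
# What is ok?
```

Trace:
`x = 26` → x = 26
`num = 25` → num = 25
`ok = x != num` → ok = True
So ok = True

Answer: True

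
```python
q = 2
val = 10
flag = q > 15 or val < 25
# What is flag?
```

Trace:
`q = 2` → q = 2
`val = 10` → val = 10
`flag = q > 15 or val < 25` → flag = True
So flag = True

Answer: True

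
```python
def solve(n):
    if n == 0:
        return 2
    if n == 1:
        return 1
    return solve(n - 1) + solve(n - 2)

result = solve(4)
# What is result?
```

Build up from base cases: solve(0)=2, solve(1)=1, solve(2)=3, solve(3)=4, solve(4)=7

Answer: 7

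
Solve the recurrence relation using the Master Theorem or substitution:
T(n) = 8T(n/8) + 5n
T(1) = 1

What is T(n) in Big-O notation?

By Master Theorem: a=8, b=8, f(n)=5n. Since log_8(8) = 1 and f(n) = Θ(n^1), Case 2 applies. T(n) = O(n log n).

Answer: O(n log n)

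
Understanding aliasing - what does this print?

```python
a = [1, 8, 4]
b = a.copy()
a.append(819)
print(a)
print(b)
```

Key concept: list.copy() creates independent copy.
Step by step:
`a = [1, 8, 4]` → a = [1, 8, 4]
`b = a.copy()` → b = [1, 8, 4]
`a.append(819)` → a = [1, 8, 4, 819]
`print(a)` → prints [1, 8, 4, 819]
`print(b)` → prints [1, 8, 4]

Answer:
[1, 8, 4, 819]
[1, 8, 4]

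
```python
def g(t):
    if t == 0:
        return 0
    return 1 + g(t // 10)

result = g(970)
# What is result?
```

Count of digits of 970: 3

Answer: 3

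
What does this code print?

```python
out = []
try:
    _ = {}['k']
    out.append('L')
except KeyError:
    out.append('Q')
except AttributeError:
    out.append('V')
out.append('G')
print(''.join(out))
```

Execution trace: 'Q' (except KeyError) → 'G' (after the try/except). Output: QG

Answer: QG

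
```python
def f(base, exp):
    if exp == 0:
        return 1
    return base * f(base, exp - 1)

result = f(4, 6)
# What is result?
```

f(4, 6) = 4 * 4 * 4 * 4 * 4 * 4 = 4096

Answer: 4096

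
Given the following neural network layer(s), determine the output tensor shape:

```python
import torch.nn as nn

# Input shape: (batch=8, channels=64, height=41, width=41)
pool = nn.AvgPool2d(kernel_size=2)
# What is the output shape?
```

Input: (8, 64, 41, 41) -> Output: (8, 64, 20, 20)

Answer: (8, 64, 20, 20)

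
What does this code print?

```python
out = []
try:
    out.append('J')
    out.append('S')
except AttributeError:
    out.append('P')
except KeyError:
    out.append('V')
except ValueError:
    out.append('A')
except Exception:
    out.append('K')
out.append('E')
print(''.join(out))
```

Execution trace: 'J' (try body) → 'S' (try body, no exception) → 'E' (after the try/except). Output: JSE

Answer: JSE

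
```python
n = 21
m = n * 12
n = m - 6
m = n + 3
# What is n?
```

Trace:
`n = 21` → n = 21
`m = n * 12` → m = 252
`n = m - 6` → n = 246
`m = n + 3` → m = 249
So n = 246

Answer: 246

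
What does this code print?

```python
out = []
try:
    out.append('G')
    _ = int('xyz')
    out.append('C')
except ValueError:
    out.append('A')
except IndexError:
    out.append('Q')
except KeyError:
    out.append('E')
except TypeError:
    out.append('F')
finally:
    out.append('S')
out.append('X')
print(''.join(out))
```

Execution trace: 'G' (try body) → 'A' (except ValueError) → 'S' (finally) → 'X' (after the try/except). Output: GASX

Answer: GASX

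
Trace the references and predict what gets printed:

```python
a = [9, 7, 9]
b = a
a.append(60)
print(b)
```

Key concept: basic list aliasing.
Step by step:
`a = [9, 7, 9]` → a = [9, 7, 9]
`b = a` → b = [9, 7, 9] (same object as a)
`a.append(60)` → a = [9, 7, 9, 60] (same object as b); b = [9, 7, 9, 60] (same object as a)
`print(b)` → prints [9, 7, 9, 60]

Answer: [9, 7, 9, 60]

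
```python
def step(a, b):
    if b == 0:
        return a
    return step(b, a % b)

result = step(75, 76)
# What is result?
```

step(75, 76) -> step(76, 75) -> step(75, 1) -> step(1, 0) -> 1

Answer: 1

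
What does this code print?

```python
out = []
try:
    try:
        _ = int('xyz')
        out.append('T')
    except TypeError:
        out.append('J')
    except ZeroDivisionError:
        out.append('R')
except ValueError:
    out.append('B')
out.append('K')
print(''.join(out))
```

Execution trace: 'B' (outer except ValueError) → 'K' (after the try/except). Output: BK

Answer: BK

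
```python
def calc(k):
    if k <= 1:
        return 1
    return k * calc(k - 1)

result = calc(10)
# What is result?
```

calc(10) = 10 * 9 * 8 * 7 * 6 * 5 * 4 * 3 * 2 * 1 = 3628800

Answer: 3628800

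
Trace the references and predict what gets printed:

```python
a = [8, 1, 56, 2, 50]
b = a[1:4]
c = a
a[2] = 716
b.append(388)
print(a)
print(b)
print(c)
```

Key concept: slice vs alias.
Step by step:
`a = [8, 1, 56, 2, 50]` → a = [8, 1, 56, 2, 50]
`b = a[1:4]` → b = [1, 56, 2]
`c = a` → c = [8, 1, 56, 2, 50] (same object as a)
`a[2] = 716` → a = [8, 1, 716, 2, 50] (same object as c); c = [8, 1, 716, 2, 50] (same object as a)
`b.append(388)` → b = [1, 56, 2, 388]
`print(a)` → prints [8, 1, 716, 2, 50]
`print(b)` → prints [1, 56, 2, 388]
`print(c)` → prints [8, 1, 716, 2, 50]

Answer:
[8, 1, 716, 2, 50]
[1, 56, 2, 388]
[8, 1, 716, 2, 50]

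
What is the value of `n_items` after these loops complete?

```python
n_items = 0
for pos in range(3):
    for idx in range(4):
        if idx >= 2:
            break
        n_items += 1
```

Inner breaks at 2, outer runs 3 times
`n_items` takes the values: 0 → 1 → 2 → 3 → 4 → 5 → 6

Answer: 6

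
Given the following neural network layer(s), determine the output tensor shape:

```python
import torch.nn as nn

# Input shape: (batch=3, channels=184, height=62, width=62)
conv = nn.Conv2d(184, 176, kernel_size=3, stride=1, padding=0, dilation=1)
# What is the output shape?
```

Input: (3, 184, 62, 62) -> Output: (3, 176, 60, 60)

Answer: (3, 176, 60, 60)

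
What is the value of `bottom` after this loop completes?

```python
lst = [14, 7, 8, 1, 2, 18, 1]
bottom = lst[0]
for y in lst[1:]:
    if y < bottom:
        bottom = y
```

Minimum of [14, 7, 8, 1, 2, 18, 1]
`bottom` takes the values: 14 → 7 → 1

Answer: 1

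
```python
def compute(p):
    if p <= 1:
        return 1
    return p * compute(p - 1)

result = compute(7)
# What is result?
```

compute(7) = 7 * 6 * 5 * 4 * 3 * 2 * 1 = 5040

Answer: 5040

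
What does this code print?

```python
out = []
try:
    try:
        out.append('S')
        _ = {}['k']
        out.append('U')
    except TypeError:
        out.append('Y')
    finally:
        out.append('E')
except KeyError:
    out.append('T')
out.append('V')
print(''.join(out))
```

Execution trace: 'S' (inner try body) → 'E' (inner finally) → 'T' (outer except KeyError) → 'V' (after the try/except). Output: SETV

Answer: SETV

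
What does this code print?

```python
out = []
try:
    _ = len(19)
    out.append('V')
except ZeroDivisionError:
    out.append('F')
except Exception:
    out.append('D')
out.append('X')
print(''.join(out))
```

Execution trace: 'D' (except Exception) → 'X' (after the try/except). Output: DX

Answer: DX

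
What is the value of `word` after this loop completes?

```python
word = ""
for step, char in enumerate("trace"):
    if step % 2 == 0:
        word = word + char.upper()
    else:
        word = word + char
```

Uppercase even positions in 'trace'
`word` takes the values: "" → "T" → "Tr" → "TrA" → "TrAc" → "TrAcE"

Answer: "TrAcE"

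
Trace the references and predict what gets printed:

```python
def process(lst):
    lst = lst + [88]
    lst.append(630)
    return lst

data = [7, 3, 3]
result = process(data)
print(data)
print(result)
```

Key concept: rebinding parameter vs mutation.
Step by step:
`data = [7, 3, 3]` → data = [7, 3, 3]
`result = process(data)` → result = [7, 3, 3, 88, 630]
`print(data)` → prints [7, 3, 3]
`print(result)` → prints [7, 3, 3, 88, 630]

Answer:
[7, 3, 3]
[7, 3, 3, 88, 630]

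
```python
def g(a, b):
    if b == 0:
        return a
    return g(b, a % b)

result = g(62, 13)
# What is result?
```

g(62, 13) -> g(13, 10) -> g(10, 3) -> g(3, 1) -> g(1, 0) -> 1

Answer: 1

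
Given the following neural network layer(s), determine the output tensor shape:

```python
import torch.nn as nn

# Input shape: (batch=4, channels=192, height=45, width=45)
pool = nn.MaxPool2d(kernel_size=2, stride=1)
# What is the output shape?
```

Input: (4, 192, 45, 45) -> Output: (4, 192, 44, 44)

Answer: (4, 192, 44, 44)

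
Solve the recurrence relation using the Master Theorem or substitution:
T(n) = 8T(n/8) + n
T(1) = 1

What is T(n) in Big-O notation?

By Master Theorem: a=8, b=8, f(n)=n. Since log_8(8) = 1 and f(n) = Θ(n^1), Case 2 applies. T(n) = O(n log n).

Answer: O(n log n)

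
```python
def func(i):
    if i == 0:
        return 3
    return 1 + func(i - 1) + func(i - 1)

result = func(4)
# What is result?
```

func(i) = 1 + 2·func(i-1), func(0)=3. Closed form: (3+1)·2^4 - 1 = 63.

Answer: 63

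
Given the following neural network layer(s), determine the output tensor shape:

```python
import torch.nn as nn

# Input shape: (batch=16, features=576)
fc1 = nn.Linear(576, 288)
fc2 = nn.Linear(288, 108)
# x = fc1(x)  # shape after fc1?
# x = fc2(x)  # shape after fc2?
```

Input: (16, 576) -> after fc1: (16, 288) -> Output: (16, 108)

Answer: (16, 108)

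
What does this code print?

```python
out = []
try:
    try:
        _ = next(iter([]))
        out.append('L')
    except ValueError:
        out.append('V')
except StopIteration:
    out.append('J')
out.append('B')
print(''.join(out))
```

Execution trace: 'J' (outer except StopIteration) → 'B' (after the try/except). Output: JB

Answer: JB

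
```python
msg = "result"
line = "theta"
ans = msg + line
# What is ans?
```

Trace:
`msg = "result"` → msg = 'result'
`line = "theta"` → line = 'theta'
`ans = msg + line` → ans = 'resulttheta'
So ans = 'resulttheta'

Answer: 'resulttheta'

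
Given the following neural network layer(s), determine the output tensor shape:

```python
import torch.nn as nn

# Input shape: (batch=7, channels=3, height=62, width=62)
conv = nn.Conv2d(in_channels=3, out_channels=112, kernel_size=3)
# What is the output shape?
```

Input: (7, 3, 62, 62) -> Output: (7, 112, 60, 60)

Answer: (7, 112, 60, 60)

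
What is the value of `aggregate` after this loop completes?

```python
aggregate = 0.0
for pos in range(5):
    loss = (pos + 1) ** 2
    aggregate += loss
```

Sum of squared losses 1² + 2² + ... + 5²
`aggregate` takes the values: 0.0 → 1.0 → 5.0 → 14.0 → 30.0 → 55.0

Answer: 55.0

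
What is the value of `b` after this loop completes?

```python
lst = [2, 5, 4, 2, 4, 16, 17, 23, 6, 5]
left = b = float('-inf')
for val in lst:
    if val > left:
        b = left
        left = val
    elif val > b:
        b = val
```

Second largest (with repeats) in [2, 5, 4, 2, 4, 16, 17, 23, 6, 5]
`b` takes the values: -inf → 2 → 4 → 5 → 16 → 17

Answer: 17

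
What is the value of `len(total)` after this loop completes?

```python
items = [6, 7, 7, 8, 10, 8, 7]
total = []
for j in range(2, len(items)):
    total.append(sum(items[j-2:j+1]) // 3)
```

Number of 3-element averages
`total` takes the values: [] → [6] → [6, 7] → [6, 7, 8] → [6, 7, 8, 8] → [6, 7, 8, 8, 8]
So `len(total)` = 5

Answer: 5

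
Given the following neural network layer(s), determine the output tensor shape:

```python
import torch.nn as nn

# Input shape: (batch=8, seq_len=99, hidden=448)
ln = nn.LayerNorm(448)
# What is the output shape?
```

Input: (8, 99, 448) -> Output: (8, 99, 448)

Answer: (8, 99, 448)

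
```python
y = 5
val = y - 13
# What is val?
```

Trace:
`y = 5` → y = 5
`val = y - 13` → val = -8
So val = -8

Answer: -8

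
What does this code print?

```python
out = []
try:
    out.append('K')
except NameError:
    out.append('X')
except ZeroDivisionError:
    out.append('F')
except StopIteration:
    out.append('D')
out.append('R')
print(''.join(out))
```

Execution trace: 'K' (try body, no exception) → 'R' (after the try/except). Output: KR

Answer: KR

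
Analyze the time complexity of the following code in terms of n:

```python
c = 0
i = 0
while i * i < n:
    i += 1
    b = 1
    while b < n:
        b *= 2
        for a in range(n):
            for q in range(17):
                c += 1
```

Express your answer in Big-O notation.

Each loop level contributes: √n × log n × n × 1. Multiplying the contributions gives O(n√n log n).

Answer: O(n√n log n)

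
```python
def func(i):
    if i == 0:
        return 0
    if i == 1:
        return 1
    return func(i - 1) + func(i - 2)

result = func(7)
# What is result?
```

Build up from base cases: func(0)=0, func(1)=1, func(2)=1, func(3)=2, func(4)=3, func(5)=5, func(6)=8, ..., func(7)=13

Answer: 13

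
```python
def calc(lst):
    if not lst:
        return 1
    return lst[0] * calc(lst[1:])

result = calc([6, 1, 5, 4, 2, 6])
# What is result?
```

Product over [6, 1, 5, 4, 2, 6] = 6 * 1 * 5 * 4 * 2 * 6 = 1440

Answer: 1440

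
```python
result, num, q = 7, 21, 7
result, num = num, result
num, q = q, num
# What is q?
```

Trace:
`result, num, q = 7, 21, 7` → result = 7; num = 21; q = 7
`result, num = num, result` → result = 21; num = 7
`num, q = q, num` → num = 7; q = 7
So q = 7

Answer: 7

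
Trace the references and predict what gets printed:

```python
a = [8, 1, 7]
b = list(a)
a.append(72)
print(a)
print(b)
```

Key concept: list() constructor creates copy.
Step by step:
`a = [8, 1, 7]` → a = [8, 1, 7]
`b = list(a)` → b = [8, 1, 7]
`a.append(72)` → a = [8, 1, 7, 72]
`print(a)` → prints [8, 1, 7, 72]
`print(b)` → prints [8, 1, 7]

Answer:
[8, 1, 7, 72]
[8, 1, 7]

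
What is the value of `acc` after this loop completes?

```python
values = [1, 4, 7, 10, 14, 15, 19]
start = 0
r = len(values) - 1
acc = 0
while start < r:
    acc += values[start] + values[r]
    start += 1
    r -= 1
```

Sum of pairs from ends
`acc` takes the values: 0 → 20 → 39 → 60

Answer: 60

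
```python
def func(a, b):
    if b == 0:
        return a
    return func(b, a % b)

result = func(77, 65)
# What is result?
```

func(77, 65) -> func(65, 12) -> func(12, 5) -> func(5, 2) -> func(2, 1) -> func(1, 0) -> 1

Answer: 1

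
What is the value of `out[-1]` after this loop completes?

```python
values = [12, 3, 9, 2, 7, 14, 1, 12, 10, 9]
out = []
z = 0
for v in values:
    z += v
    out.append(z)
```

Cumulative sum ends at 79
`out` takes the values: [] → [12] → [12, 15] → [12, 15, 24] → [12, 15, 24, 26] → [12, 15, 24, 26, 33] → [12, 15, 24, 26, 33, 47] → [12, 15, 24, 26, 33, 47, 48] → [12, 15, 24, 26, 33, 47, 48, 60] → [12, 15, 24, 26, 33, 47, 48, 60, 70] → [12, 15, 24, 26, 33, 47, 48, 60, 70, 79]
So `out[-1]` = 79

Answer: 79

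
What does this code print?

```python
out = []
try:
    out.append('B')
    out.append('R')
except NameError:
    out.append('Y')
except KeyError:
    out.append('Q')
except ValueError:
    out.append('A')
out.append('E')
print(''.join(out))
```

Execution trace: 'B' (try body) → 'R' (try body, no exception) → 'E' (after the try/except). Output: BRE

Answer: BRE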